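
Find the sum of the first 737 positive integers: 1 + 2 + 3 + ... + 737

Formula: ∑k = n(n+1)/2
= 737×738/2
= 543906/2
= 271953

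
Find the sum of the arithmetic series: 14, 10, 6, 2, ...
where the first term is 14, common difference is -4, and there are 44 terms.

Sₙ = n/2 × (first + last)
Last term = a + (n-1)d = 14 + (44-1)×(-4) = -158
S_44 = 44/2 × (14 + (-158))
S_44 = 44/2 × (-144) = -3168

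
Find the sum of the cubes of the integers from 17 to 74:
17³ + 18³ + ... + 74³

Use ∑_{k=1}^{n} k³ = [n(n+1)/2]², then subtract the first 16 terms.
∑_{k=1}^{74} k³ = [74×75/2]² = 2775² = 7700625
∑_{k=1}^{16} k³ = [16×17/2]² = 136² = 18496
∑_{k=17}^{74} k³ = 7700625 - 18496 = 7682129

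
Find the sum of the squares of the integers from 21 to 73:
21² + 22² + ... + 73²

Use ∑_{k=1}^{n} k² = n(n+1)(2n+1)/6, then subtract the first 20 terms.
∑_{k=1}^{73} k² = 73×74×147/6 = 132349
∑_{k=1}^{20} k² = 20×21×41/6 = 2870
∑_{k=21}^{73} k² = 132349 - 2870 = 129479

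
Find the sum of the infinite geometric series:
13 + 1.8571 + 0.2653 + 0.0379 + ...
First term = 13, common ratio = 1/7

For |r| < 1, S = a / (1 - r)
S = 13 / (1 - (1/7))
S = 13 / (6/7)
S = 91/6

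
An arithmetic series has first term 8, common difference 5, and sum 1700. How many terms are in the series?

Using S = n/2 × [2a + (n-1)d]
1700 = n/2 × [2(8) + (n-1)(5)]
1700 = n/2 × [16 + 5n - 5]
3400 = n × [11 + 5n]
5n² + (11)n - 3400 = 0
Discriminant: Δ = (11)² - 4(5)(-3400) = 121 + 68000 = 68121
√Δ = 261
n = [-(11) + √Δ] / (2·5) = (-11 + 261) / 10 = 250 / 10 = 25
(The negative root is discarded since n must be a positive integer.)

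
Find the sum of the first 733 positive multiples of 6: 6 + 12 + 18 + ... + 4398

Factor out 6: = 6(1 + 2 + ... + 733) = 6 × n(n+1)/2
= 6 × 733×734/2
= 6 × 269011
= 1614066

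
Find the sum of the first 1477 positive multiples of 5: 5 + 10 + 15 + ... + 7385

Factor out 5: = 5(1 + 2 + ... + 1477) = 5 × n(n+1)/2
= 5 × 1477×1478/2
= 5 × 1091503
= 5457515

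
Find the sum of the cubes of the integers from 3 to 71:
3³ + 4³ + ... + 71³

Use ∑_{k=1}^{n} k³ = [n(n+1)/2]², then subtract the first 2 terms.
∑_{k=1}^{71} k³ = [71×72/2]² = 2556² = 6533136
∑_{k=1}^{2} k³ = [2×3/2]² = 3² = 9
∑_{k=3}^{71} k³ = 6533136 - 9 = 6533127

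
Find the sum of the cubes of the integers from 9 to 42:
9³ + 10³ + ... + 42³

Use ∑_{k=1}^{n} k³ = [n(n+1)/2]², then subtract the first 8 terms.
∑_{k=1}^{42} k³ = [42×43/2]² = 903² = 815409
∑_{k=1}^{8} k³ = [8×9/2]² = 36² = 1296
∑_{k=9}^{42} k³ = 815409 - 1296 = 814113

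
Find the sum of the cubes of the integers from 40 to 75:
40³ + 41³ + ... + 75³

Use ∑_{k=1}^{n} k³ = [n(n+1)/2]², then subtract the first 39 terms.
∑_{k=1}^{75} k³ = [75×76/2]² = 2850² = 8122500
∑_{k=1}^{39} k³ = [39×40/2]² = 780² = 608400
∑_{k=40}^{75} k³ = 8122500 - 608400 = 7514100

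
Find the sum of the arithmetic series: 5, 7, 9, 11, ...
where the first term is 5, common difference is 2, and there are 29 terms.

Sₙ = n/2 × (first + last)
Last term = a + (n-1)d = 5 + (29-1)×2 = 61
S_29 = 29/2 × (5 + 61)
S_29 = 29/2 × 66 = 957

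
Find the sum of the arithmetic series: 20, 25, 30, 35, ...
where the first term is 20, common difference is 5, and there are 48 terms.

Sₙ = n/2 × (first + last)
Last term = a + (n-1)d = 20 + (48-1)×5 = 255
S_48 = 48/2 × (20 + 255)
S_48 = 48/2 × 275 = 6600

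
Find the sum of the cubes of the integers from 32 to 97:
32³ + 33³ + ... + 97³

Use ∑_{k=1}^{n} k³ = [n(n+1)/2]², then subtract the first 31 terms.
∑_{k=1}^{97} k³ = [97×98/2]² = 4753² = 22591009
∑_{k=1}^{31} k³ = [31×32/2]² = 496² = 246016
∑_{k=32}^{97} k³ = 22591009 - 246016 = 22344993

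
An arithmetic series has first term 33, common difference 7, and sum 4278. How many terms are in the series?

Using S = n/2 × [2a + (n-1)d]
4278 = n/2 × [2(33) + (n-1)(7)]
4278 = n/2 × [66 + 7n - 7]
8556 = n × [59 + 7n]
7n² + (59)n - 8556 = 0
Discriminant: Δ = (59)² - 4(7)(-8556) = 3481 + 239568 = 243049
√Δ = 493
n = [-(59) + √Δ] / (2·7) = (-59 + 493) / 14 = 434 / 14 = 31
(The negative root is discarded since n must be a positive integer.)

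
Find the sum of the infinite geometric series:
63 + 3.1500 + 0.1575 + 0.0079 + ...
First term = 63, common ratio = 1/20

For |r| < 1, S = a / (1 - r)
S = 63 / (1 - (1/20))
S = 63 / (19/20)
S = 1260/19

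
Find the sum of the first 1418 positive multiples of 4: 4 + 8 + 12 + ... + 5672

Factor out 4: = 4(1 + 2 + ... + 1418) = 4 × n(n+1)/2
= 4 × 1418×1419/2
= 4 × 1006071
= 4024284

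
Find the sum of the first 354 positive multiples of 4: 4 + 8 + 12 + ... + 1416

Factor out 4: = 4(1 + 2 + ... + 354) = 4 × n(n+1)/2
= 4 × 354×355/2
= 4 × 62835
= 251340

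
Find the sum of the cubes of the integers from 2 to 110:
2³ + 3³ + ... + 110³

Use ∑_{k=1}^{n} k³ = [n(n+1)/2]², then subtract the first 1 terms.
∑_{k=1}^{110} k³ = [110×111/2]² = 6105² = 37271025
∑_{k=1}^{1} k³ = [1×2/2]² = 1² = 1
∑_{k=2}^{110} k³ = 37271025 - 1 = 37271024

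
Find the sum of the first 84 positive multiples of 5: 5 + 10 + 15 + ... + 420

Factor out 5: = 5(1 + 2 + ... + 84) = 5 × n(n+1)/2
= 5 × 84×85/2
= 5 × 3570
= 17850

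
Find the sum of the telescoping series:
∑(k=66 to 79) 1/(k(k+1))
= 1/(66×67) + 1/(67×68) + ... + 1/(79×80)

Partial fractions: 1/(k(k+1)) = 1/k - 1/(k+1)
The series telescopes:
= (1/66 - 1/67) + (1/67 - 1/68) + ... + (1/79 - 1/80)
= 1/66 - 1/80
= 7/2640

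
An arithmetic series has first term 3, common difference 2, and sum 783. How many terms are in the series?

Using S = n/2 × [2a + (n-1)d]
783 = n/2 × [2(3) + (n-1)(2)]
783 = n/2 × [6 + 2n - 2]
1566 = n × [4 + 2n]
2n² + (4)n - 1566 = 0
Discriminant: Δ = (4)² - 4(2)(-1566) = 16 + 12528 = 12544
√Δ = 112
n = [-(4) + √Δ] / (2·2) = (-4 + 112) / 4 = 108 / 4 = 27
(The negative root is discarded since n must be a positive integer.)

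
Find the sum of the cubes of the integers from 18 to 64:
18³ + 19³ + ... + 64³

Use ∑_{k=1}^{n} k³ = [n(n+1)/2]², then subtract the first 17 terms.
∑_{k=1}^{64} k³ = [64×65/2]² = 2080² = 4326400
∑_{k=1}^{17} k³ = [17×18/2]² = 153² = 23409
∑_{k=18}^{64} k³ = 4326400 - 23409 = 4302991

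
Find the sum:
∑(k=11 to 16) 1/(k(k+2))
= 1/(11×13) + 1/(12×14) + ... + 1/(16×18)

Partial fractions: 1/(k(k+2)) = (1/2)[1/k - 1/(k+2)]
Telescoping leaves the first two and last two terms:
= (1/2)[1/11 + 1/12 - 1/17 - 1/18]
= 403/13464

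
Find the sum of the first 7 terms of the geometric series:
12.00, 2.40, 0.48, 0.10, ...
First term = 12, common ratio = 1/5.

Sₙ = a(1 - rⁿ) / (1 - r)
S_7 = 12(1 - (1/5)^7) / (1 - (1/5))
S_7 = 12(1 - (1/78125)) / (4/5)
S_7 = 234372/15625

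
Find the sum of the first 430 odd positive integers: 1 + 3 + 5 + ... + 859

Sum of first n odd numbers = n²
= 430²
= 184900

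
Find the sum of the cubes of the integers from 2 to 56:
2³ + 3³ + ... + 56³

Use ∑_{k=1}^{n} k³ = [n(n+1)/2]², then subtract the first 1 terms.
∑_{k=1}^{56} k³ = [56×57/2]² = 1596² = 2547216
∑_{k=1}^{1} k³ = [1×2/2]² = 1² = 1
∑_{k=2}^{56} k³ = 2547216 - 1 = 2547215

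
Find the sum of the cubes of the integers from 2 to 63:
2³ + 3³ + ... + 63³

Use ∑_{k=1}^{n} k³ = [n(n+1)/2]², then subtract the first 1 terms.
∑_{k=1}^{63} k³ = [63×64/2]² = 2016² = 4064256
∑_{k=1}^{1} k³ = [1×2/2]² = 1² = 1
∑_{k=2}^{63} k³ = 4064256 - 1 = 4064255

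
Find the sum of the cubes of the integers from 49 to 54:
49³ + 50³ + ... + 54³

Use ∑_{k=1}^{n} k³ = [n(n+1)/2]², then subtract the first 48 terms.
∑_{k=1}^{54} k³ = [54×55/2]² = 1485² = 2205225
∑_{k=1}^{48} k³ = [48×49/2]² = 1176² = 1382976
∑_{k=49}^{54} k³ = 2205225 - 1382976 = 822249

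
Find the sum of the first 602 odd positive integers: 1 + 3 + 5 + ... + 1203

Sum of first n odd numbers = n²
= 602²
= 362404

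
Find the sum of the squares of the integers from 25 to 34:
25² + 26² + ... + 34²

Use ∑_{k=1}^{n} k² = n(n+1)(2n+1)/6, then subtract the first 24 terms.
∑_{k=1}^{34} k² = 34×35×69/6 = 13685
∑_{k=1}^{24} k² = 24×25×49/6 = 4900
∑_{k=25}^{34} k² = 13685 - 4900 = 8785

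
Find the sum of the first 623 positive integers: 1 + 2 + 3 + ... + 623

Formula: ∑k = n(n+1)/2
= 623×624/2
= 388752/2
= 194376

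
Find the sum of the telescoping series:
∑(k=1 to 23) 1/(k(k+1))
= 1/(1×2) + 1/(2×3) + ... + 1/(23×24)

Partial fractions: 1/(k(k+1)) = 1/k - 1/(k+1)
The series telescopes:
= (1/1 - 1/2) + (1/2 - 1/3) + ... + (1/23 - 1/24)
= 1/1 - 1/24
= 23/24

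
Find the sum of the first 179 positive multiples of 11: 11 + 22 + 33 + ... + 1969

Factor out 11: = 11(1 + 2 + ... + 179) = 11 × n(n+1)/2
= 11 × 179×180/2
= 11 × 16110
= 177210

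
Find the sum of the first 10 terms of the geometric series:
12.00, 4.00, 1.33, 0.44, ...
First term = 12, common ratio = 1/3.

Sₙ = a(1 - rⁿ) / (1 - r)
S_10 = 12(1 - (1/3)^10) / (1 - (1/3))
S_10 = 12(1 - (1/59049)) / (2/3)
S_10 = 118096/6561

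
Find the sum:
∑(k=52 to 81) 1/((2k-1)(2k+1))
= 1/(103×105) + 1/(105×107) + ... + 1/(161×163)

Partial fractions: 1/((2k-1)(2k+1)) = (1/2)[1/(2k-1) - 1/(2k+1)]
The series telescopes:
= (1/2)[1/103 - 1/163]
= 30/16789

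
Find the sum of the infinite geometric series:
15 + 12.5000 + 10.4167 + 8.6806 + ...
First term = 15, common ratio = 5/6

For |r| < 1, S = a / (1 - r)
S = 15 / (1 - (5/6))
S = 15 / (1/6)
S = 90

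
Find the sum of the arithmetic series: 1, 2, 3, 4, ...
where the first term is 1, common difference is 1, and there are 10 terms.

Sₙ = n/2 × (first + last)
Last term = a + (n-1)d = 1 + (10-1)×1 = 10
S_10 = 10/2 × (1 + 10)
S_10 = 10/2 × 11 = 55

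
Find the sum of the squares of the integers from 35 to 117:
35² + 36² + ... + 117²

Use ∑_{k=1}^{n} k² = n(n+1)(2n+1)/6, then subtract the first 34 terms.
∑_{k=1}^{117} k² = 117×118×235/6 = 540735
∑_{k=1}^{34} k² = 34×35×69/6 = 13685
∑_{k=35}^{117} k² = 540735 - 13685 = 527050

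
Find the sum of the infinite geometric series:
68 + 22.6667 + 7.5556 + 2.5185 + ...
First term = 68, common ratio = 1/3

For |r| < 1, S = a / (1 - r)
S = 68 / (1 - (1/3))
S = 68 / (2/3)
S = 102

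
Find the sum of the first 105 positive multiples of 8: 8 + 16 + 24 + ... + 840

Factor out 8: = 8(1 + 2 + ... + 105) = 8 × n(n+1)/2
= 8 × 105×106/2
= 8 × 5565
= 44520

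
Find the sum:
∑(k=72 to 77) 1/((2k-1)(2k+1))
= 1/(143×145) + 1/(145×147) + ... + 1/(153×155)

Partial fractions: 1/((2k-1)(2k+1)) = (1/2)[1/(2k-1) - 1/(2k+1)]
The series telescopes:
= (1/2)[1/143 - 1/155]
= 6/22165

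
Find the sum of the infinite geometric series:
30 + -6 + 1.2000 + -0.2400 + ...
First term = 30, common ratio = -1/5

For |r| < 1, S = a / (1 - r)
S = 30 / (1 - (-1/5))
S = 30 / (6/5)
S = 25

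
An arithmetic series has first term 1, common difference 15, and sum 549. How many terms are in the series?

Using S = n/2 × [2a + (n-1)d]
549 = n/2 × [2(1) + (n-1)(15)]
549 = n/2 × [2 + 15n - 15]
1098 = n × [-13 + 15n]
15n² + (-13)n - 1098 = 0
Discriminant: Δ = (-13)² - 4(15)(-1098) = 169 + 65880 = 66049
√Δ = 257
n = [-(-13) + √Δ] / (2·15) = (13 + 257) / 30 = 270 / 30 = 9
(The negative root is discarded since n must be a positive integer.)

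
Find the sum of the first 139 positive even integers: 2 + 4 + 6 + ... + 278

Sum of first n even numbers = n(n+1)
= 139×140
= 19460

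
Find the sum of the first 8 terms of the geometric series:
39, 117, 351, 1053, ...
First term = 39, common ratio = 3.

Sₙ = a(1 - rⁿ) / (1 - r)
S_8 = 39(1 - 3^8) / (1 - 3)
S_8 = 39(1 - 6561) / (-2)
S_8 = 127920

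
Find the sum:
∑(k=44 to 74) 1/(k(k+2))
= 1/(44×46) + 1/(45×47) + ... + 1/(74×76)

Partial fractions: 1/(k(k+2)) = (1/2)[1/k - 1/(k+2)]
Telescoping leaves the first two and last two terms:
= (1/2)[1/44 + 1/45 - 1/75 - 1/76]
= 434/47025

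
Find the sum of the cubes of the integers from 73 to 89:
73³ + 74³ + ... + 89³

Use ∑_{k=1}^{n} k³ = [n(n+1)/2]², then subtract the first 72 terms.
∑_{k=1}^{89} k³ = [89×90/2]² = 4005² = 16040025
∑_{k=1}^{72} k³ = [72×73/2]² = 2628² = 6906384
∑_{k=73}^{89} k³ = 16040025 - 6906384 = 9133641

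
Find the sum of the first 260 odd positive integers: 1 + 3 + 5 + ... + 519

Sum of first n odd numbers = n²
= 260²
= 67600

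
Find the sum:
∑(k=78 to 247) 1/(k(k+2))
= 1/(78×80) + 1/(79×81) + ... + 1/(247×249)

Partial fractions: 1/(k(k+2)) = (1/2)[1/k - 1/(k+2)]
Telescoping leaves the first two and last two terms:
= (1/2)[1/78 + 1/79 - 1/248 - 1/249]
= 368475/42279536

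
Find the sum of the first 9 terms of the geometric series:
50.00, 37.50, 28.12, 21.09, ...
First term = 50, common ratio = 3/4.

Sₙ = a(1 - rⁿ) / (1 - r)
S_9 = 50(1 - (3/4)^9) / (1 - (3/4))
S_9 = 50(1 - (19683/262144)) / (1/4)
S_9 = 6061525/32768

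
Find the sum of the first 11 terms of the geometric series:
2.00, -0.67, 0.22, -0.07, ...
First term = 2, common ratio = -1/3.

Sₙ = a(1 - rⁿ) / (1 - r)
S_11 = 2(1 - (-1/3)^11) / (1 - (-1/3))
S_11 = 2(1 - (-1/177147)) / (4/3)
S_11 = 88574/59049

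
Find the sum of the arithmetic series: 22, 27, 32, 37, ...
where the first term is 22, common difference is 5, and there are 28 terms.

Sₙ = n/2 × (first + last)
Last term = a + (n-1)d = 22 + (28-1)×5 = 157
S_28 = 28/2 × (22 + 157)
S_28 = 28/2 × 179 = 2506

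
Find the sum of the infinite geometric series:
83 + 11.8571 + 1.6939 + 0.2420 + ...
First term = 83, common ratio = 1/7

For |r| < 1, S = a / (1 - r)
S = 83 / (1 - (1/7))
S = 83 / (6/7)
S = 581/6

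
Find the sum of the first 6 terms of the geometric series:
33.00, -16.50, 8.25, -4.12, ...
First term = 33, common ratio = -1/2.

Sₙ = a(1 - rⁿ) / (1 - r)
S_6 = 33(1 - (-1/2)^6) / (1 - (-1/2))
S_6 = 33(1 - (1/64)) / (3/2)
S_6 = 693/32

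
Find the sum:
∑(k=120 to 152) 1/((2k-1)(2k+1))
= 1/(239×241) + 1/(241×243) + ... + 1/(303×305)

Partial fractions: 1/((2k-1)(2k+1)) = (1/2)[1/(2k-1) - 1/(2k+1)]
The series telescopes:
= (1/2)[1/239 - 1/305]
= 33/72895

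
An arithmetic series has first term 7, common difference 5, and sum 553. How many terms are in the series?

Using S = n/2 × [2a + (n-1)d]
553 = n/2 × [2(7) + (n-1)(5)]
553 = n/2 × [14 + 5n - 5]
1106 = n × [9 + 5n]
5n² + (9)n - 1106 = 0
Discriminant: Δ = (9)² - 4(5)(-1106) = 81 + 22120 = 22201
√Δ = 149
n = [-(9) + √Δ] / (2·5) = (-9 + 149) / 10 = 140 / 10 = 14
(The negative root is discarded since n must be a positive integer.)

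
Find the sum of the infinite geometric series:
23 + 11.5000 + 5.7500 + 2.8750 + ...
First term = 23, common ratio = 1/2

For |r| < 1, S = a / (1 - r)
S = 23 / (1 - (1/2))
S = 23 / (1/2)
S = 46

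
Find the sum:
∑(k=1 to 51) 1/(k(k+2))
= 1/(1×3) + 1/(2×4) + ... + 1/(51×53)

Partial fractions: 1/(k(k+2)) = (1/2)[1/k - 1/(k+2)]
Telescoping leaves the first two and last two terms:
= (1/2)[1/1 + 1/2 - 1/52 - 1/53]
= 4029/5512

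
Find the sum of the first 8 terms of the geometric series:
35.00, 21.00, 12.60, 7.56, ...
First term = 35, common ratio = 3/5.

Sₙ = a(1 - rⁿ) / (1 - r)
S_8 = 35(1 - (3/5)^8) / (1 - (3/5))
S_8 = 35(1 - (6561/390625)) / (2/5)
S_8 = 1344224/15625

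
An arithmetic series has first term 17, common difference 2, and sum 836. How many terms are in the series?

Using S = n/2 × [2a + (n-1)d]
836 = n/2 × [2(17) + (n-1)(2)]
836 = n/2 × [34 + 2n - 2]
1672 = n × [32 + 2n]
2n² + (32)n - 1672 = 0
Discriminant: Δ = (32)² - 4(2)(-1672) = 1024 + 13376 = 14400
√Δ = 120
n = [-(32) + √Δ] / (2·2) = (-32 + 120) / 4 = 88 / 4 = 22
(The negative root is discarded since n must be a positive integer.)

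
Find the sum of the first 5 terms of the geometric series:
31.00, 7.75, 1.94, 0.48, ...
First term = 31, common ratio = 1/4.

Sₙ = a(1 - rⁿ) / (1 - r)
S_5 = 31(1 - (1/4)^5) / (1 - (1/4))
S_5 = 31(1 - (1/1024)) / (3/4)
S_5 = 10571/256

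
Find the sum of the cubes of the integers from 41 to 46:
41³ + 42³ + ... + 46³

Use ∑_{k=1}^{n} k³ = [n(n+1)/2]², then subtract the first 40 terms.
∑_{k=1}^{46} k³ = [46×47/2]² = 1081² = 1168561
∑_{k=1}^{40} k³ = [40×41/2]² = 820² = 672400
∑_{k=41}^{46} k³ = 1168561 - 672400 = 496161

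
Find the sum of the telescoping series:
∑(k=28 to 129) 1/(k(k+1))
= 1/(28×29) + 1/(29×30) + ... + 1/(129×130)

Partial fractions: 1/(k(k+1)) = 1/k - 1/(k+1)
The series telescopes:
= (1/28 - 1/29) + (1/29 - 1/30) + ... + (1/129 - 1/130)
= 1/28 - 1/130
= 51/1820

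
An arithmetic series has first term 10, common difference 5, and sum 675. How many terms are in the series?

Using S = n/2 × [2a + (n-1)d]
675 = n/2 × [2(10) + (n-1)(5)]
675 = n/2 × [20 + 5n - 5]
1350 = n × [15 + 5n]
5n² + (15)n - 1350 = 0
Discriminant: Δ = (15)² - 4(5)(-1350) = 225 + 27000 = 27225
√Δ = 165
n = [-(15) + √Δ] / (2·5) = (-15 + 165) / 10 = 150 / 10 = 15
(The negative root is discarded since n must be a positive integer.)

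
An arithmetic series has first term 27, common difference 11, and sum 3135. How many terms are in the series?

Using S = n/2 × [2a + (n-1)d]
3135 = n/2 × [2(27) + (n-1)(11)]
3135 = n/2 × [54 + 11n - 11]
6270 = n × [43 + 11n]
11n² + (43)n - 6270 = 0
Discriminant: Δ = (43)² - 4(11)(-6270) = 1849 + 275880 = 277729
√Δ = 527
n = [-(43) + √Δ] / (2·11) = (-43 + 527) / 22 = 484 / 22 = 22
(The negative root is discarded since n must be a positive integer.)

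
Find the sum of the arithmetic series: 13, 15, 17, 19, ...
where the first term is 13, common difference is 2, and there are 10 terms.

Sₙ = n/2 × (first + last)
Last term = a + (n-1)d = 13 + (10-1)×2 = 31
S_10 = 10/2 × (13 + 31)
S_10 = 10/2 × 44 = 220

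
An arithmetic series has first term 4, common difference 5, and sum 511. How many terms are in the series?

Using S = n/2 × [2a + (n-1)d]
511 = n/2 × [2(4) + (n-1)(5)]
511 = n/2 × [8 + 5n - 5]
1022 = n × [3 + 5n]
5n² + (3)n - 1022 = 0
Discriminant: Δ = (3)² - 4(5)(-1022) = 9 + 20440 = 20449
√Δ = 143
n = [-(3) + √Δ] / (2·5) = (-3 + 143) / 10 = 140 / 10 = 14
(The negative root is discarded since n must be a positive integer.)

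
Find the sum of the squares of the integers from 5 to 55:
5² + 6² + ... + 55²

Use ∑_{k=1}^{n} k² = n(n+1)(2n+1)/6, then subtract the first 4 terms.
∑_{k=1}^{55} k² = 55×56×111/6 = 56980
∑_{k=1}^{4} k² = 4×5×9/6 = 30
∑_{k=5}^{55} k² = 56980 - 30 = 56950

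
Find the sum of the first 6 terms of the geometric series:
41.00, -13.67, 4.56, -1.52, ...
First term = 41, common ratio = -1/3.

Sₙ = a(1 - rⁿ) / (1 - r)
S_6 = 41(1 - (-1/3)^6) / (1 - (-1/3))
S_6 = 41(1 - (1/729)) / (4/3)
S_6 = 7462/243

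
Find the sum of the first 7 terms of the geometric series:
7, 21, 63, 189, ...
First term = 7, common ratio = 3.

Sₙ = a(1 - rⁿ) / (1 - r)
S_7 = 7(1 - 3^7) / (1 - 3)
S_7 = 7(1 - 2187) / (-2)
S_7 = 7651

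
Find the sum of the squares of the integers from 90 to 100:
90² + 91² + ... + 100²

Use ∑_{k=1}^{n} k² = n(n+1)(2n+1)/6, then subtract the first 89 terms.
∑_{k=1}^{100} k² = 100×101×201/6 = 338350
∑_{k=1}^{89} k² = 89×90×179/6 = 238965
∑_{k=90}^{100} k² = 338350 - 238965 = 99385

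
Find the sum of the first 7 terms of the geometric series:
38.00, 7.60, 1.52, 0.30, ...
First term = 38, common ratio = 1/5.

Sₙ = a(1 - rⁿ) / (1 - r)
S_7 = 38(1 - (1/5)^7) / (1 - (1/5))
S_7 = 38(1 - (1/78125)) / (4/5)
S_7 = 742178/15625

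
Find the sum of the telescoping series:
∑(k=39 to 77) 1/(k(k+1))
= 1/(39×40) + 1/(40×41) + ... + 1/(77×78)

Partial fractions: 1/(k(k+1)) = 1/k - 1/(k+1)
The series telescopes:
= (1/39 - 1/40) + (1/40 - 1/41) + ... + (1/77 - 1/78)
= 1/39 - 1/78
= 1/78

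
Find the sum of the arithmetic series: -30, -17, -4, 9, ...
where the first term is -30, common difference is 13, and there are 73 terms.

Sₙ = n/2 × (first + last)
Last term = a + (n-1)d = -30 + (73-1)×13 = 906
S_73 = 73/2 × (-30 + 906)
S_73 = 73/2 × 876 = 31974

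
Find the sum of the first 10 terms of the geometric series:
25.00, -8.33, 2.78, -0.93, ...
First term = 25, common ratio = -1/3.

Sₙ = a(1 - rⁿ) / (1 - r)
S_10 = 25(1 - (-1/3)^10) / (1 - (-1/3))
S_10 = 25(1 - (1/59049)) / (4/3)
S_10 = 369050/19683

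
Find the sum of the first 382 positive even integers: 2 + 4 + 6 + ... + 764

Sum of first n even numbers = n(n+1)
= 382×383
= 146306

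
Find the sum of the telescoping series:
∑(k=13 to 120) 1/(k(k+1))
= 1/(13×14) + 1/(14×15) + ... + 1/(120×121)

Partial fractions: 1/(k(k+1)) = 1/k - 1/(k+1)
The series telescopes:
= (1/13 - 1/14) + (1/14 - 1/15) + ... + (1/120 - 1/121)
= 1/13 - 1/121
= 108/1573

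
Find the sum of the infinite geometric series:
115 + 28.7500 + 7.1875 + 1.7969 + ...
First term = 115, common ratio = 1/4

For |r| < 1, S = a / (1 - r)
S = 115 / (1 - (1/4))
S = 115 / (3/4)
S = 460/3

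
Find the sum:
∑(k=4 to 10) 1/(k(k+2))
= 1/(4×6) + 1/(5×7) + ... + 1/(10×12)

Partial fractions: 1/(k(k+2)) = (1/2)[1/k - 1/(k+2)]
Telescoping leaves the first two and last two terms:
= (1/2)[1/4 + 1/5 - 1/11 - 1/12]
= 91/660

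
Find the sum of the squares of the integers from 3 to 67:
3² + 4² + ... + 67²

Use ∑_{k=1}^{n} k² = n(n+1)(2n+1)/6, then subtract the first 2 terms.
∑_{k=1}^{67} k² = 67×68×135/6 = 102510
∑_{k=1}^{2} k² = 2×3×5/6 = 5
∑_{k=3}^{67} k² = 102510 - 5 = 102505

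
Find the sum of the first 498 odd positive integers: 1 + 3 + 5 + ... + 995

Sum of first n odd numbers = n²
= 498²
= 248004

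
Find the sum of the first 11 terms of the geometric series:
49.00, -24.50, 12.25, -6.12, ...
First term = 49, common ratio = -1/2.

Sₙ = a(1 - rⁿ) / (1 - r)
S_11 = 49(1 - (-1/2)^11) / (1 - (-1/2))
S_11 = 49(1 - (-1/2048)) / (3/2)
S_11 = 33467/1024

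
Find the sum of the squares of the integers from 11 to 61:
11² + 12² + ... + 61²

Use ∑_{k=1}^{n} k² = n(n+1)(2n+1)/6, then subtract the first 10 terms.
∑_{k=1}^{61} k² = 61×62×123/6 = 77531
∑_{k=1}^{10} k² = 10×11×21/6 = 385
∑_{k=11}^{61} k² = 77531 - 385 = 77146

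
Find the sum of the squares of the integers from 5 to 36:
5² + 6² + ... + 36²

Use ∑_{k=1}^{n} k² = n(n+1)(2n+1)/6, then subtract the first 4 terms.
∑_{k=1}^{36} k² = 36×37×73/6 = 16206
∑_{k=1}^{4} k² = 4×5×9/6 = 30
∑_{k=5}^{36} k² = 16206 - 30 = 16176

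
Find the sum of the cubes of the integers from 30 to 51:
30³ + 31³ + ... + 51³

Use ∑_{k=1}^{n} k³ = [n(n+1)/2]², then subtract the first 29 terms.
∑_{k=1}^{51} k³ = [51×52/2]² = 1326² = 1758276
∑_{k=1}^{29} k³ = [29×30/2]² = 435² = 189225
∑_{k=30}^{51} k³ = 1758276 - 189225 = 1569051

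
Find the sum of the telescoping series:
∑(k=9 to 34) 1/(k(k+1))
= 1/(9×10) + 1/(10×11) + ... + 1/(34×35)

Partial fractions: 1/(k(k+1)) = 1/k - 1/(k+1)
The series telescopes:
= (1/9 - 1/10) + (1/10 - 1/11) + ... + (1/34 - 1/35)
= 1/9 - 1/35
= 26/315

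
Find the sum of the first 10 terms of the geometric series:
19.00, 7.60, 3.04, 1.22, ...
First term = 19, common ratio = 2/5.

Sₙ = a(1 - rⁿ) / (1 - r)
S_10 = 19(1 - (2/5)^10) / (1 - (2/5))
S_10 = 19(1 - (1024/9765625)) / (3/5)
S_10 = 61842473/1953125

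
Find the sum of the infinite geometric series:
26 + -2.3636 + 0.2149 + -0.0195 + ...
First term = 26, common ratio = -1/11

For |r| < 1, S = a / (1 - r)
S = 26 / (1 - (-1/11))
S = 26 / (12/11)
S = 143/6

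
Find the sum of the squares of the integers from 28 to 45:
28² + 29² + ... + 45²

Use ∑_{k=1}^{n} k² = n(n+1)(2n+1)/6, then subtract the first 27 terms.
∑_{k=1}^{45} k² = 45×46×91/6 = 31395
∑_{k=1}^{27} k² = 27×28×55/6 = 6930
∑_{k=28}^{45} k² = 31395 - 6930 = 24465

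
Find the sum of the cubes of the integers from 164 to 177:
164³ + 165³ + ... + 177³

Use ∑_{k=1}^{n} k³ = [n(n+1)/2]², then subtract the first 163 terms.
∑_{k=1}^{177} k³ = [177×178/2]² = 15753² = 248157009
∑_{k=1}^{163} k³ = [163×164/2]² = 13366² = 178649956
∑_{k=164}^{177} k³ = 248157009 - 178649956 = 69507053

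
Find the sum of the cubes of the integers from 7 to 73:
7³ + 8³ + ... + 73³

Use ∑_{k=1}^{n} k³ = [n(n+1)/2]², then subtract the first 6 terms.
∑_{k=1}^{73} k³ = [73×74/2]² = 2701² = 7295401
∑_{k=1}^{6} k³ = [6×7/2]² = 21² = 441
∑_{k=7}^{73} k³ = 7295401 - 441 = 7294960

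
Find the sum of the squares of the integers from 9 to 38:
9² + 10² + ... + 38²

Use ∑_{k=1}^{n} k² = n(n+1)(2n+1)/6, then subtract the first 8 terms.
∑_{k=1}^{38} k² = 38×39×77/6 = 19019
∑_{k=1}^{8} k² = 8×9×17/6 = 204
∑_{k=9}^{38} k² = 19019 - 204 = 18815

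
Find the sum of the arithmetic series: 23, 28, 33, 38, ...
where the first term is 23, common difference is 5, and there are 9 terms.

Sₙ = n/2 × (first + last)
Last term = a + (n-1)d = 23 + (9-1)×5 = 63
S_9 = 9/2 × (23 + 63)
S_9 = 9/2 × 86 = 387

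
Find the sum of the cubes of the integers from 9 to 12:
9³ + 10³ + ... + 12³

Use ∑_{k=1}^{n} k³ = [n(n+1)/2]², then subtract the first 8 terms.
∑_{k=1}^{12} k³ = [12×13/2]² = 78² = 6084
∑_{k=1}^{8} k³ = [8×9/2]² = 36² = 1296
∑_{k=9}^{12} k³ = 6084 - 1296 = 4788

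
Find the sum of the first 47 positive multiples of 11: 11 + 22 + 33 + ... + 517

Factor out 11: = 11(1 + 2 + ... + 47) = 11 × n(n+1)/2
= 11 × 47×48/2
= 11 × 1128
= 12408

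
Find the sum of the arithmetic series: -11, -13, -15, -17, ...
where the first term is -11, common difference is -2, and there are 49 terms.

Sₙ = n/2 × (first + last)
Last term = a + (n-1)d = -11 + (49-1)×(-2) = -107
S_49 = 49/2 × (-11 + (-107))
S_49 = 49/2 × (-118) = -2891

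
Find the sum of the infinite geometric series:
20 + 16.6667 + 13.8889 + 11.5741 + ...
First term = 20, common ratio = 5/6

For |r| < 1, S = a / (1 - r)
S = 20 / (1 - (5/6))
S = 20 / (1/6)
S = 120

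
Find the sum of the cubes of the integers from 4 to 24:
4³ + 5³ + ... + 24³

Use ∑_{k=1}^{n} k³ = [n(n+1)/2]², then subtract the first 3 terms.
∑_{k=1}^{24} k³ = [24×25/2]² = 300² = 90000
∑_{k=1}^{3} k³ = [3×4/2]² = 6² = 36
∑_{k=4}^{24} k³ = 90000 - 36 = 89964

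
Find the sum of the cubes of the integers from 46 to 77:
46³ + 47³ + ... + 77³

Use ∑_{k=1}^{n} k³ = [n(n+1)/2]², then subtract the first 45 terms.
∑_{k=1}^{77} k³ = [77×78/2]² = 3003² = 9018009
∑_{k=1}^{45} k³ = [45×46/2]² = 1035² = 1071225
∑_{k=46}^{77} k³ = 9018009 - 1071225 = 7946784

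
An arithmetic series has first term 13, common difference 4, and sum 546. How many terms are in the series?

Using S = n/2 × [2a + (n-1)d]
546 = n/2 × [2(13) + (n-1)(4)]
546 = n/2 × [26 + 4n - 4]
1092 = n × [22 + 4n]
4n² + (22)n - 1092 = 0
Discriminant: Δ = (22)² - 4(4)(-1092) = 484 + 17472 = 17956
√Δ = 134
n = [-(22) + √Δ] / (2·4) = (-22 + 134) / 8 = 112 / 8 = 14
(The negative root is discarded since n must be a positive integer.)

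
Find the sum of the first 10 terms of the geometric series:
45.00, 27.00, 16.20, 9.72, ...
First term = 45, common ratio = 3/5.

Sₙ = a(1 - rⁿ) / (1 - r)
S_10 = 45(1 - (3/5)^10) / (1 - (3/5))
S_10 = 45(1 - (59049/9765625)) / (2/5)
S_10 = 43679592/390625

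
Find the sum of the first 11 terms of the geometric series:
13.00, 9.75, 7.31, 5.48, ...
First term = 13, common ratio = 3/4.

Sₙ = a(1 - rⁿ) / (1 - r)
S_11 = 13(1 - (3/4)^11) / (1 - (3/4))
S_11 = 13(1 - (177147/4194304)) / (1/4)
S_11 = 52223041/1048576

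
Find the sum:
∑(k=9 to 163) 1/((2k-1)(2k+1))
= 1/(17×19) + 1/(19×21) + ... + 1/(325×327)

Partial fractions: 1/((2k-1)(2k+1)) = (1/2)[1/(2k-1) - 1/(2k+1)]
The series telescopes:
= (1/2)[1/17 - 1/327]
= 155/5559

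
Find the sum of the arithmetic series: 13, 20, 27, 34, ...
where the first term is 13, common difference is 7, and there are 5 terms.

Sₙ = n/2 × (first + last)
Last term = a + (n-1)d = 13 + (5-1)×7 = 41
S_5 = 5/2 × (13 + 41)
S_5 = 5/2 × 54 = 135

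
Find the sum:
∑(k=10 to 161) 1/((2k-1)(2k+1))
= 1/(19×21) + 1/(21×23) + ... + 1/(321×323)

Partial fractions: 1/((2k-1)(2k+1)) = (1/2)[1/(2k-1) - 1/(2k+1)]
The series telescopes:
= (1/2)[1/19 - 1/323]
= 8/323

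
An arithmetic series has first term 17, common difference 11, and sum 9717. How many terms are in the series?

Using S = n/2 × [2a + (n-1)d]
9717 = n/2 × [2(17) + (n-1)(11)]
9717 = n/2 × [34 + 11n - 11]
19434 = n × [23 + 11n]
11n² + (23)n - 19434 = 0
Discriminant: Δ = (23)² - 4(11)(-19434) = 529 + 855096 = 855625
√Δ = 925
n = [-(23) + √Δ] / (2·11) = (-23 + 925) / 22 = 902 / 22 = 41
(The negative root is discarded since n must be a positive integer.)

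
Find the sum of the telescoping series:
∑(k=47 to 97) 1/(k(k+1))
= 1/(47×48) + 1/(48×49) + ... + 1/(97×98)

Partial fractions: 1/(k(k+1)) = 1/k - 1/(k+1)
The series telescopes:
= (1/47 - 1/48) + (1/48 - 1/49) + ... + (1/97 - 1/98)
= 1/47 - 1/98
= 51/4606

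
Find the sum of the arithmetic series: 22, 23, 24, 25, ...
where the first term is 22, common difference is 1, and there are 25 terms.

Sₙ = n/2 × (first + last)
Last term = a + (n-1)d = 22 + (25-1)×1 = 46
S_25 = 25/2 × (22 + 46)
S_25 = 25/2 × 68 = 850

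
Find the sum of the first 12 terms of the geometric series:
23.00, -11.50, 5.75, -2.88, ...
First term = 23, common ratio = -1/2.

Sₙ = a(1 - rⁿ) / (1 - r)
S_12 = 23(1 - (-1/2)^12) / (1 - (-1/2))
S_12 = 23(1 - (1/4096)) / (3/2)
S_12 = 31395/2048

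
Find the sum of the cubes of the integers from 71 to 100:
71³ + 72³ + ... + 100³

Use ∑_{k=1}^{n} k³ = [n(n+1)/2]², then subtract the first 70 terms.
∑_{k=1}^{100} k³ = [100×101/2]² = 5050² = 25502500
∑_{k=1}^{70} k³ = [70×71/2]² = 2485² = 6175225
∑_{k=71}^{100} k³ = 25502500 - 6175225 = 19327275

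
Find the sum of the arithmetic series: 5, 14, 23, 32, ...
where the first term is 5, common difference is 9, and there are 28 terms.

Sₙ = n/2 × (first + last)
Last term = a + (n-1)d = 5 + (28-1)×9 = 248
S_28 = 28/2 × (5 + 248)
S_28 = 28/2 × 253 = 3542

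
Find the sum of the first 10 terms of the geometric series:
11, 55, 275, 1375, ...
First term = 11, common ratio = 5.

Sₙ = a(1 - rⁿ) / (1 - r)
S_10 = 11(1 - 5^10) / (1 - 5)
S_10 = 11(1 - 9765625) / (-4)
S_10 = 26855466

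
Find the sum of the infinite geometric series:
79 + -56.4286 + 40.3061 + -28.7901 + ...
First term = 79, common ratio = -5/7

For |r| < 1, S = a / (1 - r)
S = 79 / (1 - (-5/7))
S = 79 / (12/7)
S = 553/12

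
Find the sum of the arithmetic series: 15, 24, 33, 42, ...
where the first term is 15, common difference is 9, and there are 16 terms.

Sₙ = n/2 × (first + last)
Last term = a + (n-1)d = 15 + (16-1)×9 = 150
S_16 = 16/2 × (15 + 150)
S_16 = 16/2 × 165 = 1320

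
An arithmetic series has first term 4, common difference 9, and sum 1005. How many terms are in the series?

Using S = n/2 × [2a + (n-1)d]
1005 = n/2 × [2(4) + (n-1)(9)]
1005 = n/2 × [8 + 9n - 9]
2010 = n × [-1 + 9n]
9n² + (-1)n - 2010 = 0
Discriminant: Δ = (-1)² - 4(9)(-2010) = 1 + 72360 = 72361
√Δ = 269
n = [-(-1) + √Δ] / (2·9) = (1 + 269) / 18 = 270 / 18 = 15
(The negative root is discarded since n must be a positive integer.)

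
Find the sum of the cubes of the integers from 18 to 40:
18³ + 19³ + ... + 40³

Use ∑_{k=1}^{n} k³ = [n(n+1)/2]², then subtract the first 17 terms.
∑_{k=1}^{40} k³ = [40×41/2]² = 820² = 672400
∑_{k=1}^{17} k³ = [17×18/2]² = 153² = 23409
∑_{k=18}^{40} k³ = 672400 - 23409 = 648991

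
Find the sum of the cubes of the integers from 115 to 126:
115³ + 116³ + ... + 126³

Use ∑_{k=1}^{n} k³ = [n(n+1)/2]², then subtract the first 114 terms.
∑_{k=1}^{126} k³ = [126×127/2]² = 8001² = 64016001
∑_{k=1}^{114} k³ = [114×115/2]² = 6555² = 42968025
∑_{k=115}^{126} k³ = 64016001 - 42968025 = 21047976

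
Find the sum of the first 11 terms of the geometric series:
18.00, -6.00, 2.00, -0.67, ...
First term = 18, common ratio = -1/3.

Sₙ = a(1 - rⁿ) / (1 - r)
S_11 = 18(1 - (-1/3)^11) / (1 - (-1/3))
S_11 = 18(1 - (-1/177147)) / (4/3)
S_11 = 88574/6561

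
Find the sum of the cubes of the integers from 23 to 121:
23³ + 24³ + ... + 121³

Use ∑_{k=1}^{n} k³ = [n(n+1)/2]², then subtract the first 22 terms.
∑_{k=1}^{121} k³ = [121×122/2]² = 7381² = 54479161
∑_{k=1}^{22} k³ = [22×23/2]² = 253² = 64009
∑_{k=23}^{121} k³ = 54479161 - 64009 = 54415152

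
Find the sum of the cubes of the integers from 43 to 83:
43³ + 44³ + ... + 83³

Use ∑_{k=1}^{n} k³ = [n(n+1)/2]², then subtract the first 42 terms.
∑_{k=1}^{83} k³ = [83×84/2]² = 3486² = 12152196
∑_{k=1}^{42} k³ = [42×43/2]² = 903² = 815409
∑_{k=43}^{83} k³ = 12152196 - 815409 = 11336787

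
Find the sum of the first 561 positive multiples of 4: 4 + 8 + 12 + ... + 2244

Factor out 4: = 4(1 + 2 + ... + 561) = 4 × n(n+1)/2
= 4 × 561×562/2
= 4 × 157641
= 630564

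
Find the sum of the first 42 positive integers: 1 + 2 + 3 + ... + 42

Formula: ∑k = n(n+1)/2
= 42×43/2
= 1806/2
= 903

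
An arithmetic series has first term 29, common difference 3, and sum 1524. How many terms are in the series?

Using S = n/2 × [2a + (n-1)d]
1524 = n/2 × [2(29) + (n-1)(3)]
1524 = n/2 × [58 + 3n - 3]
3048 = n × [55 + 3n]
3n² + (55)n - 3048 = 0
Discriminant: Δ = (55)² - 4(3)(-3048) = 3025 + 36576 = 39601
√Δ = 199
n = [-(55) + √Δ] / (2·3) = (-55 + 199) / 6 = 144 / 6 = 24
(The negative root is discarded since n must be a positive integer.)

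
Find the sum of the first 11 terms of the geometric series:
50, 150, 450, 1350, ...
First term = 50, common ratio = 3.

Sₙ = a(1 - rⁿ) / (1 - r)
S_11 = 50(1 - 3^11) / (1 - 3)
S_11 = 50(1 - 177147) / (-2)
S_11 = 4428650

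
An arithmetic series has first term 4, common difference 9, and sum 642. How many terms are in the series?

Using S = n/2 × [2a + (n-1)d]
642 = n/2 × [2(4) + (n-1)(9)]
642 = n/2 × [8 + 9n - 9]
1284 = n × [-1 + 9n]
9n² + (-1)n - 1284 = 0
Discriminant: Δ = (-1)² - 4(9)(-1284) = 1 + 46224 = 46225
√Δ = 215
n = [-(-1) + √Δ] / (2·9) = (1 + 215) / 18 = 216 / 18 = 12
(The negative root is discarded since n must be a positive integer.)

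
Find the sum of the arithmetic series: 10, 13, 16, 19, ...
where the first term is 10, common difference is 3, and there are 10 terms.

Sₙ = n/2 × (first + last)
Last term = a + (n-1)d = 10 + (10-1)×3 = 37
S_10 = 10/2 × (10 + 37)
S_10 = 10/2 × 47 = 235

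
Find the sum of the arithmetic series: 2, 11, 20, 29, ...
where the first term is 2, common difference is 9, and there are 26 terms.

Sₙ = n/2 × (first + last)
Last term = a + (n-1)d = 2 + (26-1)×9 = 227
S_26 = 26/2 × (2 + 227)
S_26 = 26/2 × 229 = 2977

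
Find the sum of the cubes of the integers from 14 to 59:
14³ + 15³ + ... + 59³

Use ∑_{k=1}^{n} k³ = [n(n+1)/2]², then subtract the first 13 terms.
∑_{k=1}^{59} k³ = [59×60/2]² = 1770² = 3132900
∑_{k=1}^{13} k³ = [13×14/2]² = 91² = 8281
∑_{k=14}^{59} k³ = 3132900 - 8281 = 3124619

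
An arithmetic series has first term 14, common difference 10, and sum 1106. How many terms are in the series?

Using S = n/2 × [2a + (n-1)d]
1106 = n/2 × [2(14) + (n-1)(10)]
1106 = n/2 × [28 + 10n - 10]
2212 = n × [18 + 10n]
10n² + (18)n - 2212 = 0
Discriminant: Δ = (18)² - 4(10)(-2212) = 324 + 88480 = 88804
√Δ = 298
n = [-(18) + √Δ] / (2·10) = (-18 + 298) / 20 = 280 / 20 = 14
(The negative root is discarded since n must be a positive integer.)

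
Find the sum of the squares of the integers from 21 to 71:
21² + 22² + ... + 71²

Use ∑_{k=1}^{n} k² = n(n+1)(2n+1)/6, then subtract the first 20 terms.
∑_{k=1}^{71} k² = 71×72×143/6 = 121836
∑_{k=1}^{20} k² = 20×21×41/6 = 2870
∑_{k=21}^{71} k² = 121836 - 2870 = 118966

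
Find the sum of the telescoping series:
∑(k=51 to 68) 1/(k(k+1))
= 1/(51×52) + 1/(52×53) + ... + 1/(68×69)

Partial fractions: 1/(k(k+1)) = 1/k - 1/(k+1)
The series telescopes:
= (1/51 - 1/52) + (1/52 - 1/53) + ... + (1/68 - 1/69)
= 1/51 - 1/69
= 2/391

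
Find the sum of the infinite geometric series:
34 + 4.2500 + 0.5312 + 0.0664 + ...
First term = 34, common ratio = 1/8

For |r| < 1, S = a / (1 - r)
S = 34 / (1 - (1/8))
S = 34 / (7/8)
S = 272/7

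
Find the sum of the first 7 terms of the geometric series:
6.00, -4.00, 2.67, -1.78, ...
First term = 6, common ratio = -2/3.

Sₙ = a(1 - rⁿ) / (1 - r)
S_7 = 6(1 - (-2/3)^7) / (1 - (-2/3))
S_7 = 6(1 - (-128/2187)) / (5/3)
S_7 = 926/243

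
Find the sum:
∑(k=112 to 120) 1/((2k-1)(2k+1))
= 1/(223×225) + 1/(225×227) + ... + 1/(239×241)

Partial fractions: 1/((2k-1)(2k+1)) = (1/2)[1/(2k-1) - 1/(2k+1)]
The series telescopes:
= (1/2)[1/223 - 1/241]
= 9/53743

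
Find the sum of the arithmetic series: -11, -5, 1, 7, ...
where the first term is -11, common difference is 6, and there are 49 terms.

Sₙ = n/2 × (first + last)
Last term = a + (n-1)d = -11 + (49-1)×6 = 277
S_49 = 49/2 × (-11 + 277)
S_49 = 49/2 × 266 = 6517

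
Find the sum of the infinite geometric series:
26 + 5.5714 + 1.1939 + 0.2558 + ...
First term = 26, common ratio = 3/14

For |r| < 1, S = a / (1 - r)
S = 26 / (1 - (3/14))
S = 26 / (11/14)
S = 364/11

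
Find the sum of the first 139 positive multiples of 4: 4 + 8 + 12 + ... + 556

Factor out 4: = 4(1 + 2 + ... + 139) = 4 × n(n+1)/2
= 4 × 139×140/2
= 4 × 9730
= 38920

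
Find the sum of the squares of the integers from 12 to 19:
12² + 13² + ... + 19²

Use ∑_{k=1}^{n} k² = n(n+1)(2n+1)/6, then subtract the first 11 terms.
∑_{k=1}^{19} k² = 19×20×39/6 = 2470
∑_{k=1}^{11} k² = 11×12×23/6 = 506
∑_{k=12}^{19} k² = 2470 - 506 = 1964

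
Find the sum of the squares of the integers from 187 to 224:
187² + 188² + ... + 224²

Use ∑_{k=1}^{n} k² = n(n+1)(2n+1)/6, then subtract the first 186 terms.
∑_{k=1}^{224} k² = 224×225×449/6 = 3771600
∑_{k=1}^{186} k² = 186×187×373/6 = 2162281
∑_{k=187}^{224} k² = 3771600 - 2162281 = 1609319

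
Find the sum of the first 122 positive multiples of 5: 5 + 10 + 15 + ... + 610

Factor out 5: = 5(1 + 2 + ... + 122) = 5 × n(n+1)/2
= 5 × 122×123/2
= 5 × 7503
= 37515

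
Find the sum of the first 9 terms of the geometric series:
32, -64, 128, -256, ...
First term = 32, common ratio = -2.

Sₙ = a(1 - rⁿ) / (1 - r)
S_9 = 32(1 - (-2)^9) / (1 - (-2))
S_9 = 32(1 - (-512)) / (3)
S_9 = 5472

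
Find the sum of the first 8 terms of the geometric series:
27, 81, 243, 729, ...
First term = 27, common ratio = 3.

Sₙ = a(1 - rⁿ) / (1 - r)
S_8 = 27(1 - 3^8) / (1 - 3)
S_8 = 27(1 - 6561) / (-2)
S_8 = 88560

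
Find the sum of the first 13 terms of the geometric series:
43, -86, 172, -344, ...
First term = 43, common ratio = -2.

Sₙ = a(1 - rⁿ) / (1 - r)
S_13 = 43(1 - (-2)^13) / (1 - (-2))
S_13 = 43(1 - (-8192)) / (3)
S_13 = 117433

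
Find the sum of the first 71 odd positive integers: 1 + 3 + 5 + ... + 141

Sum of first n odd numbers = n²
= 71²
= 5041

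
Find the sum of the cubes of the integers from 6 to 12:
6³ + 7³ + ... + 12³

Use ∑_{k=1}^{n} k³ = [n(n+1)/2]², then subtract the first 5 terms.
∑_{k=1}^{12} k³ = [12×13/2]² = 78² = 6084
∑_{k=1}^{5} k³ = [5×6/2]² = 15² = 225
∑_{k=6}^{12} k³ = 6084 - 225 = 5859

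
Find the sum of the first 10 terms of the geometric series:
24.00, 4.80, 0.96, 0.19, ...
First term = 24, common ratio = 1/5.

Sₙ = a(1 - rⁿ) / (1 - r)
S_10 = 24(1 - (1/5)^10) / (1 - (1/5))
S_10 = 24(1 - (1/9765625)) / (4/5)
S_10 = 58593744/1953125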